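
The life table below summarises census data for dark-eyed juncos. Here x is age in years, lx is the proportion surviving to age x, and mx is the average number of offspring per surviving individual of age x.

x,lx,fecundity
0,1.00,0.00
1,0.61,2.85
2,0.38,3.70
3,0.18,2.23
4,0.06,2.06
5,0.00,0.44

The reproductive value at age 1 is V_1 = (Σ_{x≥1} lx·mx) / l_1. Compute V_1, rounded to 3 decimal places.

lx·mx for x ≥ 1: 1.7385, 1.406, 0.4014, 0.1236, 0 → sum = 3.6695
V_1 = 3.6695 / l_1 = 3.6695 / 0.61 = 6.015574… → 6.016

6.016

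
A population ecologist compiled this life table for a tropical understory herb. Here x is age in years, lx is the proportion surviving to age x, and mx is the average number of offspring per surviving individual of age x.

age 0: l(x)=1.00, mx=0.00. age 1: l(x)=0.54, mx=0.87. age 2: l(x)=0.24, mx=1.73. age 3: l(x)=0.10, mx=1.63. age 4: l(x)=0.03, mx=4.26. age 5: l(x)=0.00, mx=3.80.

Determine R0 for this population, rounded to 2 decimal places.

1.18

lx·mx by age: 0, 0.4698, 0.4152, 0.163, 0.1278, 0
R0 = Σ lx·mx = 1.1758 → 1.18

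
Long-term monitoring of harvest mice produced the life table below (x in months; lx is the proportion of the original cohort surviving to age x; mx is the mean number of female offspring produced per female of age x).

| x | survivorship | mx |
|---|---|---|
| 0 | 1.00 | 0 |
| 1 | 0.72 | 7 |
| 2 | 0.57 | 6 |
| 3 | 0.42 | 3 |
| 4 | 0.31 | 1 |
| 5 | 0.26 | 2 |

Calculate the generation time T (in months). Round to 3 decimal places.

1.848

lx·mx: 0, 5.04, 3.42, 1.26, 0.31, 0.52 → R0 = 10.55
x·lx·mx: 0, 5.04, 6.84, 3.78, 1.24, 2.6 → Σ = 19.5
T = 19.5 / 10.55 = 1.848341… → 1.848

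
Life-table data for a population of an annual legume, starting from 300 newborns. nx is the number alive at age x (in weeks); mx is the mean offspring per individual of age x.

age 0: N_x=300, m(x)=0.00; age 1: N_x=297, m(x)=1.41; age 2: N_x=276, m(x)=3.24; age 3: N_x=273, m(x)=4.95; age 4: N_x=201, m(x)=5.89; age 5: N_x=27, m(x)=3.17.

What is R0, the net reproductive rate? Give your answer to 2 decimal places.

lx = nx/n0 = nx/300: 1, 0.99, 0.92, 0.91, 0.67, 0.09
lx·mx by age: 0, 1.3959, 2.9808, 4.5045, 3.9463, 0.2853
R0 = Σ lx·mx = 13.1128 → 13.11

13.11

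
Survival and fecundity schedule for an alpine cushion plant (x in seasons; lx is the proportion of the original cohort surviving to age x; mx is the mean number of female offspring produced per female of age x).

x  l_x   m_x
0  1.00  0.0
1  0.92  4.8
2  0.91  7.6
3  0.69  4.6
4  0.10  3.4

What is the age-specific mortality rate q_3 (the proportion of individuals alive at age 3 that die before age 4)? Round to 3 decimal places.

0.855

q_3 = (l_3 − l_4) / l_3 = (0.69 − 0.1) / 0.69
     = 0.59 / 0.69 = 0.855072… → 0.855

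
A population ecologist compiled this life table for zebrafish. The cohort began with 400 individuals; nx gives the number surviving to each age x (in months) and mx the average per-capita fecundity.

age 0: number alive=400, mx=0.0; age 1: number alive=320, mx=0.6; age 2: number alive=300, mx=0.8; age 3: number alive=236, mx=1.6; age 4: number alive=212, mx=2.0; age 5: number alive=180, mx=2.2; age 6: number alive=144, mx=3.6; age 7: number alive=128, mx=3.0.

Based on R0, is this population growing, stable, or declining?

lx = nx/n0 = nx/400: 1, 0.8, 0.75, 0.59, 0.53, 0.45, 0.36, 0.32
R0 = Σ lx·mx = 0 + 0.48 + 0.6 + 0.944 + 1.06 + 0.99 + 1.296 + 0.96 = 6.33
R0 > 1, so the population is growing.

growing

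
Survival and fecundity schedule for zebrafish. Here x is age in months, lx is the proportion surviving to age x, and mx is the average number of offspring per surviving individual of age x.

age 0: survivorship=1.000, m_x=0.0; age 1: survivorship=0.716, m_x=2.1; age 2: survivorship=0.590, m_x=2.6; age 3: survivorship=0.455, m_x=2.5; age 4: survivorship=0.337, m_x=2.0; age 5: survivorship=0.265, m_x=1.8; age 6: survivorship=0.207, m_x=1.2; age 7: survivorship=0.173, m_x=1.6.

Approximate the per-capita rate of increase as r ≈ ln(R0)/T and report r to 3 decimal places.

0.627

R0 = Σ lx·mx = 0 + 1.5036 + 1.534 + 1.1375 + 0.674 + 0.477 + 0.2484 + 0.2768 = 5.8513
Σ x·lx·mx = 16.4931; T = 16.4931/5.8513 = 2.81871…
r ≈ ln(R0)/T = ln(5.8513)/2.81871… = 0.62676… → 0.627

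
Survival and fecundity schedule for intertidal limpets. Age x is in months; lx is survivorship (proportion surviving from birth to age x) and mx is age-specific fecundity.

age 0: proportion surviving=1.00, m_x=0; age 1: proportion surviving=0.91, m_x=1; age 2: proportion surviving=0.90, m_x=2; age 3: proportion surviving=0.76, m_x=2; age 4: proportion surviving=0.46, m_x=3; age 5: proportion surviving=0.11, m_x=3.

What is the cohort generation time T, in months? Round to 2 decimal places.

2.73

lx·mx: 0, 0.91, 1.8, 1.52, 1.38, 0.33 → R0 = 5.94
x·lx·mx: 0, 0.91, 3.6, 4.56, 5.52, 1.65 → Σ = 16.24
T = 16.24 / 5.94 = 2.734007… → 2.73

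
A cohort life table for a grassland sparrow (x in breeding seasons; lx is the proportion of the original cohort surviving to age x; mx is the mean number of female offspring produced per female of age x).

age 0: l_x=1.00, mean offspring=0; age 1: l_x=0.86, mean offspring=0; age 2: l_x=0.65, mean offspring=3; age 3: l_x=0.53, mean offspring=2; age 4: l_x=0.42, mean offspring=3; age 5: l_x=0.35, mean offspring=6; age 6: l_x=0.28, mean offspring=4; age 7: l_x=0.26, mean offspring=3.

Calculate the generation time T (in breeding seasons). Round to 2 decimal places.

4.21

lx·mx: 0, 0, 1.95, 1.06, 1.26, 2.1, 1.12, 0.78 → R0 = 8.27
x·lx·mx: 0, 0, 3.9, 3.18, 5.04, 10.5, 6.72, 5.46 → Σ = 34.8
T = 34.8 / 8.27 = 4.207981… → 4.21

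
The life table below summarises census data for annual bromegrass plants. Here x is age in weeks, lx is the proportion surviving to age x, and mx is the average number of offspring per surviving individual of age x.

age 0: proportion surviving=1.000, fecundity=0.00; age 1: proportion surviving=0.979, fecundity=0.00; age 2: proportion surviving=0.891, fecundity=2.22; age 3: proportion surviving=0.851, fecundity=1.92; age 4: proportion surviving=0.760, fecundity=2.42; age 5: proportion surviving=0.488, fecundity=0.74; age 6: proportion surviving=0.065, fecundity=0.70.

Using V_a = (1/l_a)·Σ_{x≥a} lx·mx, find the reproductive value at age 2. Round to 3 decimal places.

6.574

lx·mx for x ≥ 2: 1.97802, 1.63392, 1.8392, 0.36112, 0.0455 → sum = 5.85776
V_2 = 5.85776 / l_2 = 5.85776 / 0.891 = 6.574366… → 6.574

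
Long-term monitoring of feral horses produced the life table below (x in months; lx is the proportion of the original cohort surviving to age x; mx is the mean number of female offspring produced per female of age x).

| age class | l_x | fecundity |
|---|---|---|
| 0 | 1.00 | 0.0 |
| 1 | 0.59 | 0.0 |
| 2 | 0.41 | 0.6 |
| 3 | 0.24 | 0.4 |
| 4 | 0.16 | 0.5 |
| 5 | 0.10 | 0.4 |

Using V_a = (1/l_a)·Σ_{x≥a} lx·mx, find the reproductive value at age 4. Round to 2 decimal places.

0.75

lx·mx for x ≥ 4: 0.08, 0.04 → sum = 0.12
V_4 = 0.12 / l_4 = 0.12 / 0.16 = 0.75 → 0.75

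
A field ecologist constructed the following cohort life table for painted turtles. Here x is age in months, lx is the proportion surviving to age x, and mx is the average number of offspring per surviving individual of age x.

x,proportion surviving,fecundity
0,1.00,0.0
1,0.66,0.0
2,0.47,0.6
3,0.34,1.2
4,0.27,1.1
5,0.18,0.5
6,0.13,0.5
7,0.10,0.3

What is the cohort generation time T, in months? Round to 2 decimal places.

lx·mx: 0, 0, 0.282, 0.408, 0.297, 0.09, 0.065, 0.03 → R0 = 1.172
x·lx·mx: 0, 0, 0.564, 1.224, 1.188, 0.45, 0.39, 0.21 → Σ = 4.026
T = 4.026 / 1.172 = 3.435154… → 3.44

3.44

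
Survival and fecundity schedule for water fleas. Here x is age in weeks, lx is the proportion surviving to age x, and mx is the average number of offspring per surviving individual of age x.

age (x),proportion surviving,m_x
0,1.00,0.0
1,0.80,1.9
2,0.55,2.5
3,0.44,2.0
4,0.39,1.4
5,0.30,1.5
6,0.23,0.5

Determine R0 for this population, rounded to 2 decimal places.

4.89

lx·mx by age: 0, 1.52, 1.375, 0.88, 0.546, 0.45, 0.115
R0 = Σ lx·mx = 4.886 → 4.89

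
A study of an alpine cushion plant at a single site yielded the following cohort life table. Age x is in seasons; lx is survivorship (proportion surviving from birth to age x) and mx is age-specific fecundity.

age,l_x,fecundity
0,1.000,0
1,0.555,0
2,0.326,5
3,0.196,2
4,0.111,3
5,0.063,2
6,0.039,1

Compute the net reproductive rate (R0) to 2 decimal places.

2.52

lx·mx by age: 0, 0, 1.63, 0.392, 0.333, 0.126, 0.039
R0 = Σ lx·mx = 2.52 → 2.52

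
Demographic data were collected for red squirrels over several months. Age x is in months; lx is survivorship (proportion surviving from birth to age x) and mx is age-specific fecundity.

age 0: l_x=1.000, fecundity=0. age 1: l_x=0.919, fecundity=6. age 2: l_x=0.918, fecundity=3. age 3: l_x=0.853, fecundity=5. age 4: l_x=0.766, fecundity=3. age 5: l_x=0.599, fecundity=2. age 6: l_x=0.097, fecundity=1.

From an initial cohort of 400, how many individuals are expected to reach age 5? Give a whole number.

Expected survivors = N0 · l_5 = 400 × 0.599 = 239.6 → 240

240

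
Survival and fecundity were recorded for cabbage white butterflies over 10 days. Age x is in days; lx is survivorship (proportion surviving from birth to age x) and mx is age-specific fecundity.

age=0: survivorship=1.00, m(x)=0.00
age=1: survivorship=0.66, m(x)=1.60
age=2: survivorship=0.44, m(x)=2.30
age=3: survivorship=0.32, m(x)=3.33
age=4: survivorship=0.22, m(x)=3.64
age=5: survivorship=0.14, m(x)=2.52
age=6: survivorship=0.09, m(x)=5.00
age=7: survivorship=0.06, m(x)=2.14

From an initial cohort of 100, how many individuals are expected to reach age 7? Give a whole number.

Expected survivors = N0 · l_7 = 100 × 0.06 = 6 → 6

6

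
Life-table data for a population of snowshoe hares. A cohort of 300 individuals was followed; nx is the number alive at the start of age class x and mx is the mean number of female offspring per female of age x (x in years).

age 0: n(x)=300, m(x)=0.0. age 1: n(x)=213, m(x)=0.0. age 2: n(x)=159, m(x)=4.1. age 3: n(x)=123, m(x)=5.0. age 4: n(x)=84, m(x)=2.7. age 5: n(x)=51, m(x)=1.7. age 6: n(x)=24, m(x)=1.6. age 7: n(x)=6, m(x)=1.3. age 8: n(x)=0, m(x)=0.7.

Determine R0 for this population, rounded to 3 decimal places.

lx = nx/n0 = nx/300: 1, 0.71, 0.53, 0.41, 0.28, 0.17, 0.08, 0.02, 0
lx·mx by age: 0, 0, 2.173, 2.05, 0.756, 0.289, 0.128, 0.026, 0
R0 = Σ lx·mx = 5.422 → 5.422

5.422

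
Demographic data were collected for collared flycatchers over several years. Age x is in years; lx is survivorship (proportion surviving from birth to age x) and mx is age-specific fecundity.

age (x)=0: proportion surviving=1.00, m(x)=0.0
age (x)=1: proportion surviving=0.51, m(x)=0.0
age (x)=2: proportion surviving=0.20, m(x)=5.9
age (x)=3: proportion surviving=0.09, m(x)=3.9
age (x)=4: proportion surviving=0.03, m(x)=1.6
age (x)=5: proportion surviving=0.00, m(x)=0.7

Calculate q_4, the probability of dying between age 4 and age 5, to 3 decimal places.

1.000

q_4 = (l_4 − l_5) / l_4 = (0.03 − 0) / 0.03
     = 0.03 / 0.03 = 1 → 1.000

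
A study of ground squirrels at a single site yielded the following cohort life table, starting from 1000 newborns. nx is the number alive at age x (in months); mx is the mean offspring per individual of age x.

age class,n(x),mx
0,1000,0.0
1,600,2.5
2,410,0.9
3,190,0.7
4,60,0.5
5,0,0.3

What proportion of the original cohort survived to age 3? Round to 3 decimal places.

0.190

l_3 = n_3/n_0 = 190/1000 = 0.19 → 0.190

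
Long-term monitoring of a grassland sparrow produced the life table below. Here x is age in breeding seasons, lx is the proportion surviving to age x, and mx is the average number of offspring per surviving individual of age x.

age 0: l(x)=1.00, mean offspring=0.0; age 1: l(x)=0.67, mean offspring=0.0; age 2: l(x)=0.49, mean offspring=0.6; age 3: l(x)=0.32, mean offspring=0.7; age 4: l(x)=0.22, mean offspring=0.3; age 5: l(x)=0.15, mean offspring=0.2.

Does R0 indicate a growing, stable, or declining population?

declining

R0 = Σ lx·mx = 0 + 0 + 0.294 + 0.224 + 0.066 + 0.03 = 0.614
R0 < 1, so the population is declining.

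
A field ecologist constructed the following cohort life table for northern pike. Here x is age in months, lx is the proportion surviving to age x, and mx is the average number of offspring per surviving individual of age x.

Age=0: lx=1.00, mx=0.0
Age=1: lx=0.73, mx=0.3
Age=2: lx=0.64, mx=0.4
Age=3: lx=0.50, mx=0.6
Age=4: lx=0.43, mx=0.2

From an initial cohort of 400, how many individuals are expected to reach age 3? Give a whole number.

200

Expected survivors = N0 · l_3 = 400 × 0.50 = 200 → 200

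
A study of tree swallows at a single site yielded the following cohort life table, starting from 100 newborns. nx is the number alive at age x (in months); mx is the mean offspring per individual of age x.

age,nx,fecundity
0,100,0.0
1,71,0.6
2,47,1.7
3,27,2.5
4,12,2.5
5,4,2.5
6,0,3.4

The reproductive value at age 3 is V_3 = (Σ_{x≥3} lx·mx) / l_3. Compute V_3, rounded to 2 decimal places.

lx = nx/n0 = nx/100: 1, 0.71, 0.47, 0.27, 0.12, 0.04, 0
lx·mx for x ≥ 3: 0.675, 0.3, 0.1, 0 → sum = 1.075
V_3 = 1.075 / l_3 = 1.075 / 0.27 = 3.981481… → 3.98

3.98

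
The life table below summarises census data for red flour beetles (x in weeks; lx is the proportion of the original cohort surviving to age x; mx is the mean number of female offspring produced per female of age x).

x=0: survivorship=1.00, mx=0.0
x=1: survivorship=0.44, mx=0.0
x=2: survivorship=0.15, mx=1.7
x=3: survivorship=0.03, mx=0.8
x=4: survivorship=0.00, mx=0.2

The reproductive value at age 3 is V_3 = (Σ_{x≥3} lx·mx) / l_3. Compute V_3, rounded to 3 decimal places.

0.800

lx·mx for x ≥ 3: 0.024, 0 → sum = 0.024
V_3 = 0.024 / l_3 = 0.024 / 0.03 = 0.8 → 0.800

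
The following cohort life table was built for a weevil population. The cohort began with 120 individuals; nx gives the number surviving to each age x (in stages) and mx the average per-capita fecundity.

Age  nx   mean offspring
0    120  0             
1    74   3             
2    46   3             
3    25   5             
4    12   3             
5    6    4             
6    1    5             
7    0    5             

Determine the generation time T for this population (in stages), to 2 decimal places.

lx = nx/n0 = nx/120: 1, 0.61667…, 0.38333…, 0.20833…, 0.1, 0.05, 0.00833…, 0
lx·mx: 0, 1.85…, 1.15…, 1.041667…, 0.3, 0.2, 0.041667…, 0 → R0 = 4.583333…
x·lx·mx: 0, 1.85…, 2.3…, 3.125…, 1.2, 1, 0.25…, 0 → Σ = 9.725…
T = 9.725… / 4.583333… = 2.121818… → 2.12

2.12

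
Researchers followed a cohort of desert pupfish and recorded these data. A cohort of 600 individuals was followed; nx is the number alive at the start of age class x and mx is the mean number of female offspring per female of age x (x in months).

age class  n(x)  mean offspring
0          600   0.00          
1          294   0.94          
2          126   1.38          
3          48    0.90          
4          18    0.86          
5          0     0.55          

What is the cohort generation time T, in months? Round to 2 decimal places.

1.60

lx = nx/n0 = nx/600: 1, 0.49, 0.21, 0.08, 0.03, 0
lx·mx: 0, 0.4606, 0.2898, 0.072, 0.0258, 0 → R0 = 0.8482
x·lx·mx: 0, 0.4606, 0.5796, 0.216, 0.1032, 0 → Σ = 1.3594
T = 1.3594 / 0.8482 = 1.602688… → 1.60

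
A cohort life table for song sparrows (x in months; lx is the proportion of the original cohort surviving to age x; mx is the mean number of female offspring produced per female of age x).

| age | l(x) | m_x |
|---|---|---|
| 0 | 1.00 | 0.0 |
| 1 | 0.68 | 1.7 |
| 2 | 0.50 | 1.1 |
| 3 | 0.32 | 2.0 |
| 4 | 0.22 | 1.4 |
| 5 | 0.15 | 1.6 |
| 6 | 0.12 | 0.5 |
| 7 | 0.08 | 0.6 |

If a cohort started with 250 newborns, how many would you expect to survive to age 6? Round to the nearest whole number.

Expected survivors = N0 · l_6 = 250 × 0.12 = 30 → 30

30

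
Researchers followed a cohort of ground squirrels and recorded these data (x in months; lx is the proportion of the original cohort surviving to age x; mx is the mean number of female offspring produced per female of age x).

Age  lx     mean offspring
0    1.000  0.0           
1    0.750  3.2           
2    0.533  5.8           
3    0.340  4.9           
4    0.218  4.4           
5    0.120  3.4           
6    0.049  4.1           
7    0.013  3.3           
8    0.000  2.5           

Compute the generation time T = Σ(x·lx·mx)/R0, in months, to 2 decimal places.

lx·mx: 0, 2.4, 3.0914, 1.666, 0.9592, 0.408, 0.2009, 0.0429, 0 → R0 = 8.7684
x·lx·mx: 0, 2.4, 6.1828, 4.998, 3.8368, 2.04, 1.2054, 0.3003, 0 → Σ = 20.9633
T = 20.9633 / 8.7684 = 2.390778… → 2.39

2.39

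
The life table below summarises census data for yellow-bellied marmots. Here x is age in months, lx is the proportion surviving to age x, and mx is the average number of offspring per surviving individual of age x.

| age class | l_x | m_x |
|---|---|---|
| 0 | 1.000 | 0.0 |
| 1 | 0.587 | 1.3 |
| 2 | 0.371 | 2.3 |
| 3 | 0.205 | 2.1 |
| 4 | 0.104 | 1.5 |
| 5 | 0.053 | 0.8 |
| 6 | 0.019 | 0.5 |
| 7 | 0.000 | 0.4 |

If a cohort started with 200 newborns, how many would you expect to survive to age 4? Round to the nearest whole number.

Expected survivors = N0 · l_4 = 200 × 0.104 = 20.8 → 21

21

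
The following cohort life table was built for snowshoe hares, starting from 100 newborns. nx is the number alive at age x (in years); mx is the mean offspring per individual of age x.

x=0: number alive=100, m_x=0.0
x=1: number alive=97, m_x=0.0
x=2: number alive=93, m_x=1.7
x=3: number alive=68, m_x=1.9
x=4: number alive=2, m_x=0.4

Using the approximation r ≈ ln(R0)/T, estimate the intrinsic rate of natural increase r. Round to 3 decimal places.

lx = nx/n0 = nx/100: 1, 0.97, 0.93, 0.68, 0.02
R0 = Σ lx·mx = 0 + 0 + 1.581 + 1.292 + 0.008 = 2.881
Σ x·lx·mx = 7.07; T = 7.07/2.881 = 2.45401…
r ≈ ln(R0)/T = ln(2.881)/2.45401… = 0.43119… → 0.431

0.431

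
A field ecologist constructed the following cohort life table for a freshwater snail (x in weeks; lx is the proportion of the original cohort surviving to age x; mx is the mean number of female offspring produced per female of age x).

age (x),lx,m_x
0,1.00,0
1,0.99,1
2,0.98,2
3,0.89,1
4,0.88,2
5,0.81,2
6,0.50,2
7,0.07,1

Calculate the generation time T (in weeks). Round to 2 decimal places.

lx·mx: 0, 0.99, 1.96, 0.89, 1.76, 1.62, 1, 0.07 → R0 = 8.29
x·lx·mx: 0, 0.99, 3.92, 2.67, 7.04, 8.1, 6, 0.49 → Σ = 29.21
T = 29.21 / 8.29 = 3.523522… → 3.52

3.52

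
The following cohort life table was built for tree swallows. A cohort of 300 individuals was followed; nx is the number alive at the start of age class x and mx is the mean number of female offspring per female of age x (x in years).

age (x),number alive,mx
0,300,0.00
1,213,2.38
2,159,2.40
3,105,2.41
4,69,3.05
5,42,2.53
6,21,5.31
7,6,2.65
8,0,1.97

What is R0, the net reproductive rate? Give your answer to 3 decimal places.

5.286

lx = nx/n0 = nx/300: 1, 0.71, 0.53, 0.35, 0.23, 0.14, 0.07, 0.02, 0
lx·mx by age: 0, 1.6898, 1.272, 0.8435, 0.7015, 0.3542, 0.3717, 0.053, 0
R0 = Σ lx·mx = 5.2857 → 5.286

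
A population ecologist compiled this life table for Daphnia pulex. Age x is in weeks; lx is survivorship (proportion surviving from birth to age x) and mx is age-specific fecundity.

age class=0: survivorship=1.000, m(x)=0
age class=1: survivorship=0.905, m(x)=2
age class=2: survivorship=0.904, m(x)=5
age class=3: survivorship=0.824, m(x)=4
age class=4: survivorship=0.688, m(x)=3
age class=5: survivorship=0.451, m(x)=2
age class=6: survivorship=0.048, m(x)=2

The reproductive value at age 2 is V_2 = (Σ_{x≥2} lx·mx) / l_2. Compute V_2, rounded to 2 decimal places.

12.03

lx·mx for x ≥ 2: 4.52, 3.296, 2.064, 0.902, 0.096 → sum = 10.878
V_2 = 10.878 / l_2 = 10.878 / 0.904 = 12.033186… → 12.03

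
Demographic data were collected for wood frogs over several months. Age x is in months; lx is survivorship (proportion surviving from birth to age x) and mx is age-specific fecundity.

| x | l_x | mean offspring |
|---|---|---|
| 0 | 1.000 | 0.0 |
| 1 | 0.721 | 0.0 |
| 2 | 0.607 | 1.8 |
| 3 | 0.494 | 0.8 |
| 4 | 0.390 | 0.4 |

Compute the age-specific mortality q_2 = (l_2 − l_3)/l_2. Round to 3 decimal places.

q_2 = (l_2 − l_3) / l_2 = (0.607 − 0.494) / 0.607
     = 0.113 / 0.607 = 0.186161… → 0.186

0.186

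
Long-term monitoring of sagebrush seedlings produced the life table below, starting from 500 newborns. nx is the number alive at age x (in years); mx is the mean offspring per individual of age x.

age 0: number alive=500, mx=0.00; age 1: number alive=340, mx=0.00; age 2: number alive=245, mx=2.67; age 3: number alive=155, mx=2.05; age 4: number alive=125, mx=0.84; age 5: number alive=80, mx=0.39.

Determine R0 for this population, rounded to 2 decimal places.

2.22

lx = nx/n0 = nx/500: 1, 0.68, 0.49, 0.31, 0.25, 0.16
lx·mx by age: 0, 0, 1.3083, 0.6355, 0.21, 0.0624
R0 = Σ lx·mx = 2.2162 → 2.22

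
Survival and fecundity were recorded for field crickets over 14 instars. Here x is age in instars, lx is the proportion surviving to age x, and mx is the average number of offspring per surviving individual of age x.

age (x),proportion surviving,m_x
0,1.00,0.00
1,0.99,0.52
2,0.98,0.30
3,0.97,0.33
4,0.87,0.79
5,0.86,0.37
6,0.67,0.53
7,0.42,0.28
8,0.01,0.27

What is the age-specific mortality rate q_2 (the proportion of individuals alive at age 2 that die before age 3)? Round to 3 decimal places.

0.010

q_2 = (l_2 − l_3) / l_2 = (0.98 − 0.97) / 0.98
     = 0.01 / 0.98 = 0.010204… → 0.010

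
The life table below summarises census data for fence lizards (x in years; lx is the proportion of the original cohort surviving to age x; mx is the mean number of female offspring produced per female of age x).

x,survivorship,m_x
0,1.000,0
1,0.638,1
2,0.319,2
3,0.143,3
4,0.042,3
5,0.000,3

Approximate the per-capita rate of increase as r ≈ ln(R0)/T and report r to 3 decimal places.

R0 = Σ lx·mx = 0 + 0.638 + 0.638 + 0.429 + 0.126 + 0 = 1.831
Σ x·lx·mx = 3.705; T = 3.705/1.831 = 2.02348…
r ≈ ln(R0)/T = ln(1.831)/2.02348… = 0.29892… → 0.299

0.299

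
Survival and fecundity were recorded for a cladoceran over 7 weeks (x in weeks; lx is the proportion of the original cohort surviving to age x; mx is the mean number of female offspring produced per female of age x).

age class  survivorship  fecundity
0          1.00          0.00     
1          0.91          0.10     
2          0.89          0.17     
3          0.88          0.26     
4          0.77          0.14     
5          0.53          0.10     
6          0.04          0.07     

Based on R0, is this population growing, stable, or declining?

R0 = Σ lx·mx = 0 + 0.091 + 0.1513 + 0.2288 + 0.1078 + 0.053 + 0.0028 = 0.6347
R0 < 1, so the population is declining.

declining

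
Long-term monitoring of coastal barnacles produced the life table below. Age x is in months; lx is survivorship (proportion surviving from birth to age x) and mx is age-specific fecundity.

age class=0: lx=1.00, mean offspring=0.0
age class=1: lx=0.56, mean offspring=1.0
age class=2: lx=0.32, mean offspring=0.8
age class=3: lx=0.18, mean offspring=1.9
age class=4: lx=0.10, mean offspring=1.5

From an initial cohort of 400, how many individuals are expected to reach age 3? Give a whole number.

72

Expected survivors = N0 · l_3 = 400 × 0.18 = 72 → 72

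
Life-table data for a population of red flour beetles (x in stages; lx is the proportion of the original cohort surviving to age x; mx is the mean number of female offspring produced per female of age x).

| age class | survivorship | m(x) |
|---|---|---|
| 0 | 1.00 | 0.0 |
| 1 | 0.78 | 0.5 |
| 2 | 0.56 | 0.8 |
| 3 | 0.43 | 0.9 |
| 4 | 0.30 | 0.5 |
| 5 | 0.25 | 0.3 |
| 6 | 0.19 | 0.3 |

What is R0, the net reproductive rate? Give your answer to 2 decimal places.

1.51

lx·mx by age: 0, 0.39, 0.448, 0.387, 0.15, 0.075, 0.057
R0 = Σ lx·mx = 1.507 → 1.51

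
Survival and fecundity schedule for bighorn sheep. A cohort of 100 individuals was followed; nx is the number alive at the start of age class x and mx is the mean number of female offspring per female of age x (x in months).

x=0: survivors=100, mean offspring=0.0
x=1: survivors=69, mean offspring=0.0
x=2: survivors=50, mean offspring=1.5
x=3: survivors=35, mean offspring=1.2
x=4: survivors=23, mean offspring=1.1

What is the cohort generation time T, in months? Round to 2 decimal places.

lx = nx/n0 = nx/100: 1, 0.69, 0.5, 0.35, 0.23
lx·mx: 0, 0, 0.75, 0.42, 0.253 → R0 = 1.423
x·lx·mx: 0, 0, 1.5, 1.26, 1.012 → Σ = 3.772
T = 3.772 / 1.423 = 2.650738… → 2.65

2.65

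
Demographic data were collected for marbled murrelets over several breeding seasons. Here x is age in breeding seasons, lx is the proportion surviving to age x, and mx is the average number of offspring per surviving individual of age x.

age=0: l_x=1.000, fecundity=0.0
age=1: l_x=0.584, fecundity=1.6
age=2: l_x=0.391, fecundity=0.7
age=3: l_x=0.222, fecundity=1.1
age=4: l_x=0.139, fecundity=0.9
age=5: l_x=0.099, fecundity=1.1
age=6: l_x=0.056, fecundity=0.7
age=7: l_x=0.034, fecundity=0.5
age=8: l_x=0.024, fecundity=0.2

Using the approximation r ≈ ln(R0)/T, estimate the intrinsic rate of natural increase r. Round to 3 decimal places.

0.267

R0 = Σ lx·mx = 0 + 0.9344 + 0.2737 + 0.2442 + 0.1251 + 0.1089 + 0.0392 + 0.017 + 0.0048 = 1.7473
Σ x·lx·mx = 3.6519; T = 3.6519/1.7473 = 2.09002…
r ≈ ln(R0)/T = ln(1.7473)/2.09002… = 0.26702… → 0.267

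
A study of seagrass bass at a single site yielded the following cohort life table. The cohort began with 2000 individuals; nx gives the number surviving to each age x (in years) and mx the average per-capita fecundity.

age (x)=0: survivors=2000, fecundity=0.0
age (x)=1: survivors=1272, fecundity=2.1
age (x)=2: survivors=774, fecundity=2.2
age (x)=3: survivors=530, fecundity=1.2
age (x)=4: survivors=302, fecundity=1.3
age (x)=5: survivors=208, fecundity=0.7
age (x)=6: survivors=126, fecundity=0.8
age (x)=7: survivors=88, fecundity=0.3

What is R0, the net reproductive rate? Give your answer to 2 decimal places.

lx = nx/n0 = nx/2000: 1, 0.636, 0.387, 0.265, 0.151, 0.104, 0.063, 0.044
lx·mx by age: 0, 1.3356, 0.8514, 0.318, 0.1963, 0.0728, 0.0504, 0.0132
R0 = Σ lx·mx = 2.8377 → 2.84

2.84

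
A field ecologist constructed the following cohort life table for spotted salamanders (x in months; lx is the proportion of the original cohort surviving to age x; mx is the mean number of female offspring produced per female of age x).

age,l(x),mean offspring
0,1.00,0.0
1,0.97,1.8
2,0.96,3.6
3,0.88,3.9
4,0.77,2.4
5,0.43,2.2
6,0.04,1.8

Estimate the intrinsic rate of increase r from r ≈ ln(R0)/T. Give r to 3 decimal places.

0.891

R0 = Σ lx·mx = 0 + 1.746 + 3.456 + 3.432 + 1.848 + 0.946 + 0.072 = 11.5
Σ x·lx·mx = 31.508; T = 31.508/11.5 = 2.73983…
r ≈ ln(R0)/T = ln(11.5)/2.73983… = 0.89142… → 0.891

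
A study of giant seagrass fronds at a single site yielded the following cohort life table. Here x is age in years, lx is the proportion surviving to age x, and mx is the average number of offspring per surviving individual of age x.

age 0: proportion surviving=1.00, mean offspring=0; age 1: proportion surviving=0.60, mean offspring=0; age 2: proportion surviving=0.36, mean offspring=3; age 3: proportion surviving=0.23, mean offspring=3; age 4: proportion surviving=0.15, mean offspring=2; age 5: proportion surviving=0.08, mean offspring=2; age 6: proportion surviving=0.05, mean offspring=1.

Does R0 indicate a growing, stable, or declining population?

growing

R0 = Σ lx·mx = 0 + 0 + 1.08 + 0.69 + 0.3 + 0.16 + 0.05 = 2.28
R0 > 1, so the population is growing.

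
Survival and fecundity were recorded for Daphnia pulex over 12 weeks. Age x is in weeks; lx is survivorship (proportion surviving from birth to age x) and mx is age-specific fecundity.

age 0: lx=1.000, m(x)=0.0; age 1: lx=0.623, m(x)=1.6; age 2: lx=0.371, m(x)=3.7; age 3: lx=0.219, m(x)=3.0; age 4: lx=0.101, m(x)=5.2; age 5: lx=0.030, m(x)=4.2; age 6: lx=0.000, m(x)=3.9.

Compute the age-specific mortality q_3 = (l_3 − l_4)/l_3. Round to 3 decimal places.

q_3 = (l_3 − l_4) / l_3 = (0.219 − 0.101) / 0.219
     = 0.118 / 0.219 = 0.538813… → 0.539

0.539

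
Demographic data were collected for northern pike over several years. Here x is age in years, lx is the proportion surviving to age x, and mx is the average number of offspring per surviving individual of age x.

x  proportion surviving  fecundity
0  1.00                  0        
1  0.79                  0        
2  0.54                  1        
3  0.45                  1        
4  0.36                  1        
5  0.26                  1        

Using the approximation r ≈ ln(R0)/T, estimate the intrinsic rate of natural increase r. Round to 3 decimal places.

R0 = Σ lx·mx = 0 + 0 + 0.54 + 0.45 + 0.36 + 0.26 = 1.61
Σ x·lx·mx = 5.17; T = 5.17/1.61 = 3.21118…
r ≈ ln(R0)/T = ln(1.61)/3.21118… = 0.14831… → 0.148

0.148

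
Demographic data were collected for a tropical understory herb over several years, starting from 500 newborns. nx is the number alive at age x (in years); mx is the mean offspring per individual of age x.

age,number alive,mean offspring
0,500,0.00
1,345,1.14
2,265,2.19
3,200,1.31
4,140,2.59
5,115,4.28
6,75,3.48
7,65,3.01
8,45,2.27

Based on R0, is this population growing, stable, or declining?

growing

lx = nx/n0 = nx/500: 1, 0.69, 0.53, 0.4, 0.28, 0.23, 0.15, 0.13, 0.09
R0 = Σ lx·mx = 0 + 0.7866 + 1.1607 + 0.524 + 0.7252 + 0.9844 + 0.522 + 0.3913 + 0.2043 = 5.2985
R0 > 1, so the population is growing.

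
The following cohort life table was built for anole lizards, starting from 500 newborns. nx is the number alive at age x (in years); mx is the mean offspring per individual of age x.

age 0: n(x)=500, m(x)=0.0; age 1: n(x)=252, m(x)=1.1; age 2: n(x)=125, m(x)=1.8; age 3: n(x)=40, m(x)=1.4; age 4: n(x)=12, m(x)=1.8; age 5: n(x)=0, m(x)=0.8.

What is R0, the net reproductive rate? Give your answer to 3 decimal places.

lx = nx/n0 = nx/500: 1, 0.504, 0.25, 0.08, 0.024, 0
lx·mx by age: 0, 0.5544, 0.45, 0.112, 0.0432, 0
R0 = Σ lx·mx = 1.1596 → 1.160

1.160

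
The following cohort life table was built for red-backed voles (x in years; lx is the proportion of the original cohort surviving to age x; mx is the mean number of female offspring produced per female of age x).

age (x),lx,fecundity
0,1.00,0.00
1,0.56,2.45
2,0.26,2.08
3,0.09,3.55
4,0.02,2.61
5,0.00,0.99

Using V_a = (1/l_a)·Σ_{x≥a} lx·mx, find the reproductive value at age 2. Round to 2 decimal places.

lx·mx for x ≥ 2: 0.5408, 0.3195, 0.0522, 0 → sum = 0.9125
V_2 = 0.9125 / l_2 = 0.9125 / 0.26 = 3.509615… → 3.51

3.51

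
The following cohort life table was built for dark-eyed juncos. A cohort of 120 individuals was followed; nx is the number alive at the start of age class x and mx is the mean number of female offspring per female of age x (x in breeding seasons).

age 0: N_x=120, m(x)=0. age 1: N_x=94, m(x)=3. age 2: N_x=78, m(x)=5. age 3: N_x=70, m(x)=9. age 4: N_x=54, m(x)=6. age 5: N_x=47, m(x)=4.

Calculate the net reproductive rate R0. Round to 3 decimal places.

15.117

lx = nx/n0 = nx/120: 1, 0.78333…, 0.65, 0.58333…, 0.45, 0.39167…
lx·mx by age: 0, 2.35…, 3.25, 5.25…, 2.7, 1.566667…
R0 = Σ lx·mx = 15.116667… → 15.117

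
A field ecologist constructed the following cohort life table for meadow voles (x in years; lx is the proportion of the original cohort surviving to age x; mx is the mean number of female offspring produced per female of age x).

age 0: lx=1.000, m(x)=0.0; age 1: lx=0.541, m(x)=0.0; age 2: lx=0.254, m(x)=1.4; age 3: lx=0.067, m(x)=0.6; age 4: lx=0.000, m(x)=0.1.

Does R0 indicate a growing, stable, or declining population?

R0 = Σ lx·mx = 0 + 0 + 0.3556 + 0.0402 + 0 = 0.3958
R0 < 1, so the population is declining.

declining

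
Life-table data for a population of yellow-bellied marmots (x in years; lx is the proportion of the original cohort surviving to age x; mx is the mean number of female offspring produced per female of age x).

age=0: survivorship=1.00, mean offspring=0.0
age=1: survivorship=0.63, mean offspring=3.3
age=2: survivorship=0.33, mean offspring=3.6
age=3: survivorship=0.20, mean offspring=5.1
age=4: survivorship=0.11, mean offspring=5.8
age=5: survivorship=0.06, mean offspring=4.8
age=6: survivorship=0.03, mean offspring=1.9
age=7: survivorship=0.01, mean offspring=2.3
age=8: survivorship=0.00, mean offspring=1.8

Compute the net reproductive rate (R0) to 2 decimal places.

5.29

lx·mx by age: 0, 2.079, 1.188, 1.02, 0.638, 0.288, 0.057, 0.023, 0
R0 = Σ lx·mx = 5.293 → 5.29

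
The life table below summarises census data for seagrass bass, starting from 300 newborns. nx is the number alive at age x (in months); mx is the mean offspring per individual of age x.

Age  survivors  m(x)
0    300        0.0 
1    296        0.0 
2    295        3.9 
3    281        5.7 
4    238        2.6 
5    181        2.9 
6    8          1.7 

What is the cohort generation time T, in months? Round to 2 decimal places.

3.14

lx = nx/n0 = nx/300: 1, 0.98667…, 0.98333…, 0.93667…, 0.79333…, 0.60333…, 0.02667…
lx·mx: 0, 0, 3.835…, 5.339…, 2.062667…, 1.749667…, 0.045333… → R0 = 13.031667…
x·lx·mx: 0, 0, 7.67…, 16.017…, 8.250667…, 8.748333…, 0.272… → Σ = 40.958…
T = 40.958… / 13.031667… = 3.142959… → 3.14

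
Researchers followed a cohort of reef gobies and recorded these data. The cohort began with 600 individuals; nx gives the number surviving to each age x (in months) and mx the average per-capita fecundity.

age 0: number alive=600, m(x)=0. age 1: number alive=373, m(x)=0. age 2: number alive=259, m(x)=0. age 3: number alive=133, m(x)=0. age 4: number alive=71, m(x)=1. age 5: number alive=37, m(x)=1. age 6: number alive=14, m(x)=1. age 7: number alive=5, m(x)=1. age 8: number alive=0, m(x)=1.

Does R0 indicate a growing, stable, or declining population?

lx = nx/n0 = nx/600: 1, 0.62167…, 0.43167…, 0.22167…, 0.11833…, 0.06167…, 0.02333…, 0.00833…, 0
R0 = Σ lx·mx = 0 + 0 + 0 + 0 + 0.118333… + 0.061667… + 0.023333… + 0.008333… + 0 = 0.211667…
R0 < 1, so the population is declining.

declining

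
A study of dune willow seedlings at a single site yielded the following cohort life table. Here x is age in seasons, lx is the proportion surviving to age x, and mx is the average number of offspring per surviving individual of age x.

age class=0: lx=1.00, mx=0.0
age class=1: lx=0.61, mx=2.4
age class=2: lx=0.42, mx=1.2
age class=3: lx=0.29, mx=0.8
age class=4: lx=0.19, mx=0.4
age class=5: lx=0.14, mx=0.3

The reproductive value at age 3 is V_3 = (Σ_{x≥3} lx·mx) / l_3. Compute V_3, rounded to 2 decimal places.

lx·mx for x ≥ 3: 0.232, 0.076, 0.042 → sum = 0.35
V_3 = 0.35 / l_3 = 0.35 / 0.29 = 1.206897… → 1.21

1.21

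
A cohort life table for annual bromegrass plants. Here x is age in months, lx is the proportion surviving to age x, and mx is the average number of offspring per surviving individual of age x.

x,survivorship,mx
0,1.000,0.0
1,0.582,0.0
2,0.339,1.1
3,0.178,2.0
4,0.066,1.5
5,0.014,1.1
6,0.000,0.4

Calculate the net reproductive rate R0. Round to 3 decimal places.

lx·mx by age: 0, 0, 0.3729, 0.356, 0.099, 0.0154, 0
R0 = Σ lx·mx = 0.8433 → 0.843

0.843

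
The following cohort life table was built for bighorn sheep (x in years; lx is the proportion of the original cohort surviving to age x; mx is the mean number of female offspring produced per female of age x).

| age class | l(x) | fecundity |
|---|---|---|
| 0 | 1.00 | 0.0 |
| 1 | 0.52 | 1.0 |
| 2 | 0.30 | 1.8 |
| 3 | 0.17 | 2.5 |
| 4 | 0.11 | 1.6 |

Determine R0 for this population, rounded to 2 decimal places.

1.66

lx·mx by age: 0, 0.52, 0.54, 0.425, 0.176
R0 = Σ lx·mx = 1.661 → 1.66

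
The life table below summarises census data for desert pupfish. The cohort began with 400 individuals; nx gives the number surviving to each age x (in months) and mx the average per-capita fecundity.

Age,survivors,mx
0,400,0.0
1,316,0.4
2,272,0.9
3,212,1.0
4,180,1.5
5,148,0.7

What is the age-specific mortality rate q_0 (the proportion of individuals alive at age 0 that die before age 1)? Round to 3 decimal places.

lx = nx/n0 = nx/400: 1, 0.79, 0.68, 0.53, 0.45, 0.37
q_0 = (l_0 − l_1) / l_0 = (1 − 0.79) / 1
     = 0.21 / 1 = 0.21 → 0.210

0.210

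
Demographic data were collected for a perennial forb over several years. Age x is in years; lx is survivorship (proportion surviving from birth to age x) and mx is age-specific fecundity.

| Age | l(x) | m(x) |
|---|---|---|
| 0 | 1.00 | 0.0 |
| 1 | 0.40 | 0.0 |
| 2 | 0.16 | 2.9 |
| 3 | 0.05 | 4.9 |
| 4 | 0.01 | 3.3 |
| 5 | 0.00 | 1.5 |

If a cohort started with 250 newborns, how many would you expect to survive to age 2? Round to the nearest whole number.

Expected survivors = N0 · l_2 = 250 × 0.16 = 40 → 40

40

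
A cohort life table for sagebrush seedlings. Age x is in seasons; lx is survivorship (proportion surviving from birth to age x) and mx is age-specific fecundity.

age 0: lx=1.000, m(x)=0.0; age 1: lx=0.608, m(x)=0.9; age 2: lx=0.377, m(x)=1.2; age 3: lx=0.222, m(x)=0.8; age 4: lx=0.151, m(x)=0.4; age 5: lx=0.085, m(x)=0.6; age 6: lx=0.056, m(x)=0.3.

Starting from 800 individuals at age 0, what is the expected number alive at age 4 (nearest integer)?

121

Expected survivors = N0 · l_4 = 800 × 0.151 = 120.8 → 121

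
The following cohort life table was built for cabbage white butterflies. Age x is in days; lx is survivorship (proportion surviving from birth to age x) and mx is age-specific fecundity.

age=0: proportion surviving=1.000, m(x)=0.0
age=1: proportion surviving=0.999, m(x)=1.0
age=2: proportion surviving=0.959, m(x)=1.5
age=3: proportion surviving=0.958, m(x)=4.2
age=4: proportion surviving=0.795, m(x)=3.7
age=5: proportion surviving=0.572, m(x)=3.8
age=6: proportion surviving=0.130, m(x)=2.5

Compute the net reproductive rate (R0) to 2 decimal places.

lx·mx by age: 0, 0.999, 1.4385, 4.0236, 2.9415, 2.1736, 0.325
R0 = Σ lx·mx = 11.9012 → 11.90

11.90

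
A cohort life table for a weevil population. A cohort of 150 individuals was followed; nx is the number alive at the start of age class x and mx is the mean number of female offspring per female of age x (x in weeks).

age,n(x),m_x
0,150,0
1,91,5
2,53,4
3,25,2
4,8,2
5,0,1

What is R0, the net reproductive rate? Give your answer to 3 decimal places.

4.887

lx = nx/n0 = nx/150: 1, 0.60667…, 0.35333…, 0.16667…, 0.05333…, 0
lx·mx by age: 0, 3.033333…, 1.413333…, 0.333333…, 0.106667…, 0
R0 = Σ lx·mx = 4.886667… → 4.887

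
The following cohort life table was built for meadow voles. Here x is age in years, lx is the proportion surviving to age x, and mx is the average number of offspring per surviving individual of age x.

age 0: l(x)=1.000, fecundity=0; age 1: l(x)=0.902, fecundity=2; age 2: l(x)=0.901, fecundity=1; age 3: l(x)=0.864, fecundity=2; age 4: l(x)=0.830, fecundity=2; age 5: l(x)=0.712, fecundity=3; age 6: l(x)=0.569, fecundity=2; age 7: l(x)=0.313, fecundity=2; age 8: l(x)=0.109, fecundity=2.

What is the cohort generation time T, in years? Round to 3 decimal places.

3.826

lx·mx: 0, 1.804, 0.901, 1.728, 1.66, 2.136, 1.138, 0.626, 0.218 → R0 = 10.211
x·lx·mx: 0, 1.804, 1.802, 5.184, 6.64, 10.68, 6.828, 4.382, 1.744 → Σ = 39.064
T = 39.064 / 10.211 = 3.825678… → 3.826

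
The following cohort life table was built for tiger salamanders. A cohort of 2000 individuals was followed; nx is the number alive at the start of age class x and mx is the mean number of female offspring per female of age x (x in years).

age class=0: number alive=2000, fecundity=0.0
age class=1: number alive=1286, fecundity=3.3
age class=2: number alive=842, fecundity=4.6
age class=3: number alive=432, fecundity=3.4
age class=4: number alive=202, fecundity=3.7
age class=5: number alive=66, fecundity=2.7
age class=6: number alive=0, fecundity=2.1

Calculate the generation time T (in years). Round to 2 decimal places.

1.93

lx = nx/n0 = nx/2000: 1, 0.643, 0.421, 0.216, 0.101, 0.033, 0
lx·mx: 0, 2.1219, 1.9366, 0.7344, 0.3737, 0.0891, 0 → R0 = 5.2557
x·lx·mx: 0, 2.1219, 3.8732, 2.2032, 1.4948, 0.4455, 0 → Σ = 10.1386
T = 10.1386 / 5.2557 = 1.929067… → 1.93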